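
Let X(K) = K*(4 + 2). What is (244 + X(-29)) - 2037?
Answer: -1967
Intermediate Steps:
X(K) = 6*K (X(K) = K*6 = 6*K)
(244 + X(-29)) - 2037 = (244 + 6*(-29)) - 2037 = (244 - 174) - 2037 = 70 - 2037 = -1967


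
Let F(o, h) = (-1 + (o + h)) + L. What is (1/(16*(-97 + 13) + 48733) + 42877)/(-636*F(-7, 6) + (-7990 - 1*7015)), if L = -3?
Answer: -184718014/50943175 ≈ -3.6260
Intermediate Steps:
F(o, h) = -4 + h + o (F(o, h) = (-1 + (o + h)) - 3 = (-1 + (h + o)) - 3 = (-1 + h + o) - 3 = -4 + h + o)
(1/(16*(-97 + 13) + 48733) + 42877)/(-636*F(-7, 6) + (-7990 - 1*7015)) = (1/(16*(-97 + 13) + 48733) + 42877)/(-636*(-4 + 6 - 7) + (-7990 - 1*7015)) = (1/(16*(-84) + 48733) + 42877)/(-636*(-5) + (-7990 - 7015)) = (1/(-1344 + 48733) + 42877)/(3180 - 15005) = (1/47389 + 42877)/(-11825) = (1/47389 + 42877)*(-1/11825) = (2031898154/47389)*(-1/11825) = -184718014/50943175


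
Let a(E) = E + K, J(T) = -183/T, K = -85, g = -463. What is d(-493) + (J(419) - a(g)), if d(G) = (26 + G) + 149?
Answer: 96187/419 ≈ 229.56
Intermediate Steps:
d(G) = 175 + G
a(E) = -85 + E (a(E) = E - 85 = -85 + E)
d(-493) + (J(419) - a(g)) = (175 - 493) + (-183/419 - (-85 - 463)) = -318 + (-183*1/419 - 1*(-548)) = -318 + (-183/419 + 548) = -318 + 229429/419 = 96187/419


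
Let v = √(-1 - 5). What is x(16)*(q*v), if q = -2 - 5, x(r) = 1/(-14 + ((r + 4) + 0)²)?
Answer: -7*I*√6/386 ≈ -0.044421*I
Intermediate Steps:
x(r) = 1/(-14 + (4 + r)²) (x(r) = 1/(-14 + ((4 + r) + 0)²) = 1/(-14 + (4 + r)²))
v = I*√6 (v = √(-6) = I*√6 ≈ 2.4495*I)
q = -7
x(16)*(q*v) = (-7*I*√6)/(-14 + (4 + 16)²) = (-7*I*√6)/(-14 + 20²) = (-7*I*√6)/(-14 + 400) = (-7*I*√6)/386 = -7*I*√6/386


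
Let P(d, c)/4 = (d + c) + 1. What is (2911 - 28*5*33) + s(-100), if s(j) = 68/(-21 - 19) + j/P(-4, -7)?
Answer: -8541/5 ≈ -1708.2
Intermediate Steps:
P(d, c) = 4 + 4*c + 4*d (P(d, c) = 4*((d + c) + 1) = 4*((c + d) + 1) = 4*(1 + c + d) = 4 + 4*c + 4*d)
s(j) = -17/10 - j/40 (s(j) = 68/(-21 - 19) + j/(4 + 4*(-7) + 4*(-4)) = 68/(-40) + j/(4 - 28 - 16) = 68*(-1/40) + j/(-40) = -17/10 + j*(-1/40) = -17/10 - j/40)
(2911 - 28*5*33) + s(-100) = (2911 - 28*5*33) + (-17/10 - 1/40*(-100)) = (2911 - 140*33) + (-17/10 + 5/2) = (2911 - 4620) + ⅘ = -1709 + ⅘ = -8541/5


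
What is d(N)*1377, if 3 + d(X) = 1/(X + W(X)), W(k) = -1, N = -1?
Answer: -9639/2 ≈ -4819.5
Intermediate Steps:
d(X) = -3 + 1/(-1 + X) (d(X) = -3 + 1/(X - 1) = -3 + 1/(-1 + X))
d(N)*1377 = ((4 - 3*(-1))/(-1 - 1))*1377 = ((4 + 3)/(-2))*1377 = -1/2*7*1377 = -7/2*1377 = -9639/2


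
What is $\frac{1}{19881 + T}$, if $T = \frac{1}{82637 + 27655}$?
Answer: $\frac{110292}{2192715253} \approx 5.0299 \cdot 10^{-5}$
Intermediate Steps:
$T = \frac{1}{110292} \approx 9.0668 \cdot 10^{-6}$
$\frac{1}{19881 + T} = \frac{1}{19881 + \frac{1}{110292}} = \frac{1}{\frac{2192715253}{110292}} = \frac{110292}{2192715253}$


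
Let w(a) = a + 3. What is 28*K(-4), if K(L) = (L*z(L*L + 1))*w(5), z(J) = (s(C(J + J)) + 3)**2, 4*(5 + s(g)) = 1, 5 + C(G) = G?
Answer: -2744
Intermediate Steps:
C(G) = -5 + G
s(g) = -19/4 (s(g) = -5 + (1/4)*1 = -5 + 1/4 = -19/4)
w(a) = 3 + a
z(J) = 49/16 (z(J) = (-19/4 + 3)**2 = (-7/4)**2 = 49/16)
K(L) = 49*L/2 (K(L) = (L*(49/16))*(3 + 5) = (49*L/16)*8 = 49*L/2)
28*K(-4) = 28*((49/2)*(-4)) = 28*(-98) = -2744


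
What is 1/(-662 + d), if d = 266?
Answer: -1/396 ≈ -0.0025253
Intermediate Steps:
1/(-662 + d) = 1/(-662 + 266) = 1/(-396) = -1/396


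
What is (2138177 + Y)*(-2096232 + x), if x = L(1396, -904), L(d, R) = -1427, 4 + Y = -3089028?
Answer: 1994569548445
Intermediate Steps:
Y = -3089032 (Y = -4 - 3089028 = -3089032)
x = -1427
(2138177 + Y)*(-2096232 + x) = (2138177 - 3089032)*(-2096232 - 1427) = -950855*(-2097659) = 1994569548445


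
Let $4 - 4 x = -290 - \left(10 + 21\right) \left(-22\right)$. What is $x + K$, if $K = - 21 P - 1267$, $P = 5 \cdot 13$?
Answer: $-2729$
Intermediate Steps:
$P = 65$
$K = -2632$ ($K = \left(-21\right) 65 - 1267 = -1365 - 1267 = -2632$)
$x = -97$ ($x = 1 - \frac{-290 - \left(10 + 21\right) \left(-22\right)}{4} = 1 - \frac{-290 - 31 \left(-22\right)}{4} = 1 - \frac{-290 - -682}{4} = 1 - \frac{-290 + 682}{4} = 1 - 98 = -97$)
$x + K = -97 - 2632 = -2729$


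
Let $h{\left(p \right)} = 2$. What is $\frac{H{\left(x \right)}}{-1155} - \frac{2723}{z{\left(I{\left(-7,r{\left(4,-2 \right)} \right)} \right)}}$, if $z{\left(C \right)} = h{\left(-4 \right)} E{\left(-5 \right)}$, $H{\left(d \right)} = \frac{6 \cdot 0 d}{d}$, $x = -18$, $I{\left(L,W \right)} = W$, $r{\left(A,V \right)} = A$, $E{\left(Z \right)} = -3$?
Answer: $\frac{2723}{6} \approx 453.83$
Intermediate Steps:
$H{\left(d \right)} = 0$ ($H{\left(d \right)} = \frac{0 d}{d} = \frac{0}{d} = 0$)
$z{\left(C \right)} = -6$ ($z{\left(C \right)} = 2 \left(-3\right) = -6$)
$\frac{H{\left(x \right)}}{-1155} - \frac{2723}{z{\left(I{\left(-7,r{\left(4,-2 \right)} \right)} \right)}} = \frac{0}{-1155} - \frac{2723}{-6} = 0 \left(- \frac{1}{1155}\right) - - \frac{2723}{6} = 0 + \frac{2723}{6} = \frac{2723}{6}$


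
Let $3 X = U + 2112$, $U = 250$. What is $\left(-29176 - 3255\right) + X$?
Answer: $- \frac{94931}{3} \approx -31644.0$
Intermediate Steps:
$X = \frac{2362}{3}$ ($X = \frac{250 + 2112}{3} = \frac{1}{3} \cdot 2362 = \frac{2362}{3} \approx 787.33$)
$\left(-29176 - 3255\right) + X = \left(-29176 - 3255\right) + \frac{2362}{3} = -32431 + \frac{2362}{3} = - \frac{94931}{3}$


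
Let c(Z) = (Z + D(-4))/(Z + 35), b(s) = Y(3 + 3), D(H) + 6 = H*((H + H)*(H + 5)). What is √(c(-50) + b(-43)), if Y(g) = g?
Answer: √190/5 ≈ 2.7568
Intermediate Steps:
D(H) = -6 + 2*H²*(5 + H) (D(H) = -6 + H*((H + H)*(H + 5)) = -6 + H*((2*H)*(5 + H)) = -6 + H*(2*H*(5 + H)) = -6 + 2*H²*(5 + H))
b(s) = 6 (b(s) = 3 + 3 = 6)
c(Z) = (26 + Z)/(35 + Z) (c(Z) = (Z + (-6 + 2*(-4)³ + 10*(-4)²))/(Z + 35) = (Z + (-6 + 2*(-64) + 10*16))/(35 + Z) = (Z + (-6 - 128 + 160))/(35 + Z) = (Z + 26)/(35 + Z) = (26 + Z)/(35 + Z))
√(c(-50) + b(-43)) = √((26 - 50)/(35 - 50) + 6) = √(-24/(-15) + 6) = √(-1/15*(-24) + 6) = √(8/5 + 6) = √(38/5) = √190/5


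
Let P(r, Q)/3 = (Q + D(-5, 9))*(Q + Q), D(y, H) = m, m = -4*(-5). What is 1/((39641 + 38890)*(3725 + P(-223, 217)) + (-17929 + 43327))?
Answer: 1/24525178167 ≈ 4.0774e-11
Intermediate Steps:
m = 20
D(y, H) = 20
P(r, Q) = 6*Q*(20 + Q) (P(r, Q) = 3*((Q + 20)*(Q + Q)) = 3*((20 + Q)*(2*Q)) = 3*(2*Q*(20 + Q)) = 6*Q*(20 + Q))
1/((39641 + 38890)*(3725 + P(-223, 217)) + (-17929 + 43327)) = 1/((39641 + 38890)*(3725 + 6*217*(20 + 217)) + (-17929 + 43327)) = 1/(78531*(3725 + 6*217*237) + 25398) = 1/(78531*(3725 + 308574) + 25398) = 1/(78531*312299 + 25398) = 1/(24525152769 + 25398) = 1/24525178167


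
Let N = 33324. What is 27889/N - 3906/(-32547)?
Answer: 345955609/361532076 ≈ 0.95691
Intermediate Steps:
27889/N - 3906/(-32547) = 27889/33324 - 3906/(-32547) = 27889*(1/33324) - 3906*(-1/32547) = 27889/33324 + 1302/10849 = 345955609/361532076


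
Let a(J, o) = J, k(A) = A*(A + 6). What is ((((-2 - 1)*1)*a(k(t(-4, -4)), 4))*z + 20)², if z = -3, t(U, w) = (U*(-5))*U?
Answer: 2840890000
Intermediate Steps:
t(U, w) = -5*U² (t(U, w) = (-5*U)*U = -5*U²)
k(A) = A*(6 + A)
((((-2 - 1)*1)*a(k(t(-4, -4)), 4))*z + 20)² = ((((-2 - 1)*1)*((-5*(-4)²)*(6 - 5*(-4)²)))*(-3) + 20)² = (((-3*1)*((-5*16)*(6 - 5*16)))*(-3) + 20)² = (-(-240)*(6 - 80)*(-3) + 20)² = (-(-240)*(-74)*(-3) + 20)² = (-3*5920*(-3) + 20)² = (-17760*(-3) + 20)² = (53280 + 20)² = 53300² = 2840890000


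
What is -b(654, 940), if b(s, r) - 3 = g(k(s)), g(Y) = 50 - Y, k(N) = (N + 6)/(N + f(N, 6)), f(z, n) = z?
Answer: -5722/109 ≈ -52.495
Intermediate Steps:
k(N) = (6 + N)/(2*N) (k(N) = (N + 6)/(N + N) = (6 + N)/((2*N)) = (6 + N)*(1/(2*N)) = (6 + N)/(2*N))
b(s, r) = 53 - (6 + s)/(2*s) (b(s, r) = 3 + (50 - (6 + s)/(2*s)) = 53 - (6 + s)/(2*s))
-b(654, 940) = -(105/2 - 3/654) = -(105/2 - 3*1/654) = -(105/2 - 1/218) = -1*5722/109 = -5722/109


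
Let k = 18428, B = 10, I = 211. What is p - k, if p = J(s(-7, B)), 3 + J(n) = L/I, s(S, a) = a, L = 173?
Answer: -3888768/211 ≈ -18430.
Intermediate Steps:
J(n) = -460/211 (J(n) = -3 + 173/211 = -460/211)
p = -460/211 ≈ -2.1801
p - k = -460/211 - 1*18428 = -460/211 - 18428 = -3888768/211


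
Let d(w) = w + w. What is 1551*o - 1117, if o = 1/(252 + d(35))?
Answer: -358123/322 ≈ -1112.2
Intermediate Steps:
d(w) = 2*w
o = 1/322 (o = 1/(252 + 2*35) = 1/(252 + 70) = 1/322 ≈ 0.0031056)
1551*o - 1117 = 1551*(1/322) - 1117 = 1551/322 - 1117 = -358123/322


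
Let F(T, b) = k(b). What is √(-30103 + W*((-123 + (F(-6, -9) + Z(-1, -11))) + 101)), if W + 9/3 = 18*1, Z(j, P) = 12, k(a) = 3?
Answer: 16*I*√118 ≈ 173.8*I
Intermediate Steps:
F(T, b) = 3
W = 15 (W = -3 + 18*1 = -3 + 18 = 15)
√(-30103 + W*((-123 + (F(-6, -9) + Z(-1, -11))) + 101)) = √(-30103 + 15*((-123 + (3 + 12)) + 101)) = √(-30103 + 15*((-123 + 15) + 101)) = √(-30103 + 15*(-108 + 101)) = √(-30103 + 15*(-7)) = √(-30103 - 105) = √(-30208) = 16*I*√118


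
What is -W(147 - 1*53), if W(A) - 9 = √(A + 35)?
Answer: -9 - √129 ≈ -20.358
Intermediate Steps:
W(A) = 9 + √(35 + A) (W(A) = 9 + √(A + 35) = 9 + √(35 + A))
-W(147 - 1*53) = -(9 + √(35 + (147 - 1*53))) = -(9 + √(35 + (147 - 53))) = -(9 + √(35 + 94)) = -(9 + √129) = -9 - √129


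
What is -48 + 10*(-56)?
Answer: -608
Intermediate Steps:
-48 + 10*(-56) = -48 - 560 = -608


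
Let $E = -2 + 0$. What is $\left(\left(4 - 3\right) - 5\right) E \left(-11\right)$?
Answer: $-88$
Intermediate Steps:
$E = -2$
$\left(\left(4 - 3\right) - 5\right) E \left(-11\right) = \left(\left(4 - 3\right) - 5\right) \left(-2\right) \left(-11\right) = \left(1 - 5\right) \left(-2\right) \left(-11\right) = \left(-4\right) \left(-2\right) \left(-11\right) = 8 \left(-11\right) = -88$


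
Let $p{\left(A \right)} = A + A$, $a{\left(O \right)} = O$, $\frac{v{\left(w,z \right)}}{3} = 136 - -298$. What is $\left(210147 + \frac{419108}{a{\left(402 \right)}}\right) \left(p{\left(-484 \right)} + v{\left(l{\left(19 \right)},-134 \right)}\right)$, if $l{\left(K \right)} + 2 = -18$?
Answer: $\frac{14177999734}{201} \approx 7.0537 \cdot 10^{7}$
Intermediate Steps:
$l{\left(K \right)} = -20$ ($l{\left(K \right)} = -2 - 18 = -20$)
$v{\left(w,z \right)} = 1302$ ($v{\left(w,z \right)} = 3 \left(136 - -298\right) = 3 \left(136 + 298\right) = 3 \cdot 434 = 1302$)
$p{\left(A \right)} = 2 A$
$\left(210147 + \frac{419108}{a{\left(402 \right)}}\right) \left(p{\left(-484 \right)} + v{\left(l{\left(19 \right)},-134 \right)}\right) = \left(210147 + \frac{419108}{402}\right) \left(2 \left(-484\right) + 1302\right) = \left(210147 + 419108 \cdot \frac{1}{402}\right) \left(-968 + 1302\right) = \left(210147 + \frac{209554}{201}\right) 334 = \frac{42449101}{201} \cdot 334 = \frac{14177999734}{201}$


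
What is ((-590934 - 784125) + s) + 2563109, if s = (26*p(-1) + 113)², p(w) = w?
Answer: 1195619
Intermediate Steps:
s = 7569 (s = (26*(-1) + 113)² = (-26 + 113)² = 87² = 7569)
((-590934 - 784125) + s) + 2563109 = ((-590934 - 784125) + 7569) + 2563109 = (-1375059 + 7569) + 2563109 = -1367490 + 2563109 = 1195619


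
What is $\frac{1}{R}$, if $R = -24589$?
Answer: $- \frac{1}{24589} \approx -4.0669 \cdot 10^{-5}$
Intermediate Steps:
$\frac{1}{R} = \frac{1}{-24589} = - \frac{1}{24589}$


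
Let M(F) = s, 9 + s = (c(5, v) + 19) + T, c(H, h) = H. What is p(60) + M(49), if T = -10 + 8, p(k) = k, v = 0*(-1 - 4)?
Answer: 73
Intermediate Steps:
v = 0 (v = 0*(-5) = 0)
T = -2
s = 13 (s = -9 + ((5 + 19) - 2) = -9 + (24 - 2) = -9 + 22 = 13)
M(F) = 13
p(60) + M(49) = 60 + 13 = 73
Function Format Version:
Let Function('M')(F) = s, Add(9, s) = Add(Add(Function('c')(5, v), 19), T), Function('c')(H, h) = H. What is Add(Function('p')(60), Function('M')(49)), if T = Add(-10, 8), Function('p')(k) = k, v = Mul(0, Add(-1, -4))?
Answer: 73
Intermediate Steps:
v = 0 (v = Mul(0, -5) = 0)
T = -2
s = 13 (s = Add(-9, Add(Add(5, 19), -2)) = Add(-9, Add(24, -2)) = Add(-9, 22) = 13)
Function('M')(F) = 13
Add(Function('p')(60), Function('M')(49)) = Add(60, 13) = 73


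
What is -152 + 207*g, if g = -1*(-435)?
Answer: 89893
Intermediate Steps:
g = 435
-152 + 207*g = -152 + 207*435 = -152 + 90045 = 89893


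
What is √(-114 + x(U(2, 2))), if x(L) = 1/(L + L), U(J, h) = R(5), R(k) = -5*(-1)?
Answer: I*√11390/10 ≈ 10.672*I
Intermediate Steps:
R(k) = 5
U(J, h) = 5
x(L) = 1/(2*L)
√(-114 + x(U(2, 2))) = √(-114 + (½)/5) = √(-114 + (½)*(⅕)) = √(-114 + ⅒) = √(-1139/10) = I*√11390/10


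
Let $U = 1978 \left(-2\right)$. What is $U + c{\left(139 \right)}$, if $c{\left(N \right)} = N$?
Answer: $-3817$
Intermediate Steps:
$U = -3956$
$U + c{\left(139 \right)} = -3956 + 139 = -3817$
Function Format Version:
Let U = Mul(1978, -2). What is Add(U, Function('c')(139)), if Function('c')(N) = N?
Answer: -3817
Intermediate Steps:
U = -3956
Add(U, Function('c')(139)) = Add(-3956, 139) = -3817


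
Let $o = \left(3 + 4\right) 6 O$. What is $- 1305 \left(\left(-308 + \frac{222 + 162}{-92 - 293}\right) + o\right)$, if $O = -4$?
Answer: $\frac{47931084}{77} \approx 6.2248 \cdot 10^{5}$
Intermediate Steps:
$o = -168$ ($o = \left(3 + 4\right) 6 \left(-4\right) = 7 \cdot 6 \left(-4\right) = 42 \left(-4\right) = -168$)
$- 1305 \left(\left(-308 + \frac{222 + 162}{-92 - 293}\right) + o\right) = - 1305 \left(\left(-308 + \frac{222 + 162}{-92 - 293}\right) - 168\right) = - 1305 \left(\left(-308 + \frac{384}{-385}\right) - 168\right) = - 1305 \left(\left(-308 + 384 \left(- \frac{1}{385}\right)\right) - 168\right) = - 1305 \left(\left(-308 - \frac{384}{385}\right) - 168\right) = - 1305 \left(- \frac{118964}{385} - 168\right) = \left(-1305\right) \left(- \frac{183644}{385}\right) = \frac{47931084}{77}$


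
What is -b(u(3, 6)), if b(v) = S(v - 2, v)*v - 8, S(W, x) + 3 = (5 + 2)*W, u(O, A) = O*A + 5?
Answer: -3304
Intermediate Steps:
u(O, A) = 5 + A*O (u(O, A) = A*O + 5 = 5 + A*O)
S(W, x) = -3 + 7*W (S(W, x) = -3 + (5 + 2)*W = -3 + 7*W)
b(v) = -8 + v*(-17 + 7*v) (b(v) = (-3 + 7*(v - 2))*v - 8 = (-3 + 7*(-2 + v))*v - 8 = (-3 + (-14 + 7*v))*v - 8 = (-17 + 7*v)*v - 8 = v*(-17 + 7*v) - 8 = -8 + v*(-17 + 7*v))
-b(u(3, 6)) = -(-8 + (5 + 6*3)*(-17 + 7*(5 + 6*3))) = -(-8 + (5 + 18)*(-17 + 7*(5 + 18))) = -(-8 + 23*(-17 + 7*23)) = -(-8 + 23*(-17 + 161)) = -(-8 + 23*144) = -(-8 + 3312) = -1*3304 = -3304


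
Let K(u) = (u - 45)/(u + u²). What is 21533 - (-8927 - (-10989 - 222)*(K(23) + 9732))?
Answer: -10034858157/92 ≈ -1.0907e+8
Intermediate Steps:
K(u) = (-45 + u)/(u + u²)
21533 - (-8927 - (-10989 - 222)*(K(23) + 9732)) = 21533 - (-8927 - (-10989 - 222)*((-45 + 23)/(23*(1 + 23)) + 9732)) = 21533 - (-8927 - (-11211)*((1/23)*(-22)/24 + 9732)) = 21533 - (-8927 - (-11211)*((1/23)*(1/24)*(-22) + 9732)) = 21533 - (-8927 - (-11211)*(-11/276 + 9732)) = 21533 - (-8927 - (-11211)*2686021/276) = 21533 - (-8927 - 1*(-10037660477/92)) = 21533 - (-8927 + 10037660477/92) = 21533 - 1*10036839193/92 = 21533 - 10036839193/92 = -10034858157/92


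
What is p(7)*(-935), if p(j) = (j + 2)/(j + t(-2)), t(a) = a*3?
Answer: -8415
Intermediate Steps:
t(a) = 3*a
p(j) = (2 + j)/(-6 + j) (p(j) = (j + 2)/(j + 3*(-2)) = (2 + j)/(j - 6) = (2 + j)/(-6 + j))
p(7)*(-935) = ((2 + 7)/(-6 + 7))*(-935) = (9/1)*(-935) = (1*9)*(-935) = 9*(-935) = -8415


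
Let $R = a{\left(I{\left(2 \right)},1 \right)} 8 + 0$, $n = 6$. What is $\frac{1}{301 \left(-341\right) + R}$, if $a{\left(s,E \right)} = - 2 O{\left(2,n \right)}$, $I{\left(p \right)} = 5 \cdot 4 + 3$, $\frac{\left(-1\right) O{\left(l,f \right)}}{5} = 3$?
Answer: $- \frac{1}{102401} \approx -9.7655 \cdot 10^{-6}$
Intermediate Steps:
$O{\left(l,f \right)} = -15$ ($O{\left(l,f \right)} = \left(-5\right) 3 = -15$)
$I{\left(p \right)} = 23$ ($I{\left(p \right)} = 20 + 3 = 23$)
$a{\left(s,E \right)} = 30$ ($a{\left(s,E \right)} = \left(-2\right) \left(-15\right) = 30$)
$R = 240$ ($R = 30 \cdot 8 + 0 = 240 + 0 = 240$)
$\frac{1}{301 \left(-341\right) + R} = \frac{1}{301 \left(-341\right) + 240} = \frac{1}{-102641 + 240} = \frac{1}{-102401} = - \frac{1}{102401}$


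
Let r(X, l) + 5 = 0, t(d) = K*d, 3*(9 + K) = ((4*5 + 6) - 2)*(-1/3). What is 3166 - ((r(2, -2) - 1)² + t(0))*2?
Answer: 3094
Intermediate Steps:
K = -35/3 (K = -9 + (((4*5 + 6) - 2)*(-1/3))/3 = -9 + (((20 + 6) - 2)*(-1*⅓))/3 = -9 + ((26 - 2)*(-⅓))/3 = -9 + (24*(-⅓))/3 = -9 + (⅓)*(-8) = -9 - 8/3 = -35/3 ≈ -11.667)
t(d) = -35*d/3
r(X, l) = -5 (r(X, l) = -5 + 0 = -5)
3166 - ((r(2, -2) - 1)² + t(0))*2 = 3166 - ((-5 - 1)² - 35/3*0)*2 = 3166 - ((-6)² + 0)*2 = 3166 - (36 + 0)*2 = 3166 - 36*2 = 3166 - 1*72 = 3166 - 72 = 3094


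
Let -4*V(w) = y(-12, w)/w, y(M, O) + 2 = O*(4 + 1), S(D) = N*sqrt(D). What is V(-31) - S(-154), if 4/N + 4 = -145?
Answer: -157/124 + 4*I*sqrt(154)/149 ≈ -1.2661 + 0.33315*I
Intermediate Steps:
N = -4/149 (N = 4/(-4 - 145) = 4/(-149) = 4*(-1/149) = -4/149 ≈ -0.026846)
S(D) = -4*sqrt(D)/149
y(M, O) = -2 + 5*O (y(M, O) = -2 + O*(4 + 1) = -2 + O*5 = -2 + 5*O)
V(w) = -(-2 + 5*w)/(4*w)
V(-31) - S(-154) = (1/4)*(2 - 5*(-31))/(-31) - (-4)*sqrt(-154)/149 = (1/4)*(-1/31)*(2 + 155) - (-4)*I*sqrt(154)/149 = (1/4)*(-1/31)*157 - (-4)*I*sqrt(154)/149 = -157/124 + 4*I*sqrt(154)/149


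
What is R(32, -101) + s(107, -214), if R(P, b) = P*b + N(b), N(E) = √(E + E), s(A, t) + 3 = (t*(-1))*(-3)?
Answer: -3877 + I*√202 ≈ -3877.0 + 14.213*I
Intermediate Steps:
s(A, t) = -3 + 3*t (s(A, t) = -3 + (t*(-1))*(-3) = -3 - t*(-3) = -3 + 3*t)
N(E) = √2*√E (N(E) = √(2*E) = √2*√E)
R(P, b) = P*b + √2*√b
R(32, -101) + s(107, -214) = (32*(-101) + √2*√(-101)) + (-3 + 3*(-214)) = (-3232 + √2*(I*√101)) + (-3 - 642) = (-3232 + I*√202) - 645 = -3877 + I*√202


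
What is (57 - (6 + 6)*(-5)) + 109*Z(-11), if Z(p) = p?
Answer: -1082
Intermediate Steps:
(57 - (6 + 6)*(-5)) + 109*Z(-11) = (57 - (6 + 6)*(-5)) + 109*(-11) = (57 - 12*(-5)) - 1199 = (57 - 1*(-60)) - 1199 = (57 + 60) - 1199 = 117 - 1199 = -1082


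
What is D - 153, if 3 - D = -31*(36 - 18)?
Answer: 408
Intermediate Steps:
D = 561 (D = 3 - (-31)*(36 - 18) = 3 - (-31)*18 = 3 - 1*(-558) = 3 + 558 = 561)
D - 153 = 561 - 153 = 408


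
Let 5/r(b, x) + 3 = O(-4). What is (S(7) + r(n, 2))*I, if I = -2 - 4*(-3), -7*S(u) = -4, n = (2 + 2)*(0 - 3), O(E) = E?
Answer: -10/7 ≈ -1.4286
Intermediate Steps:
n = -12 (n = 4*(-3) = -12)
r(b, x) = -5/7 (r(b, x) = 5/(-3 - 4) = 5/(-7) = 5*(-⅐) = -5/7)
S(u) = 4/7 (S(u) = -⅐*(-4) = 4/7)
I = 10 (I = -2 + 12 = 10)
(S(7) + r(n, 2))*I = (4/7 - 5/7)*10 = -⅐*10 = -10/7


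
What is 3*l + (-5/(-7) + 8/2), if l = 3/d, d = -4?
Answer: 69/28 ≈ 2.4643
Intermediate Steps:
l = -3/4 (l = 3/(-4) = 3*(-1/4) = -3/4 ≈ -0.75000)
3*l + (-5/(-7) + 8/2) = 3*(-3/4) + (-5/(-7) + 8/2) = -9/4 + (-5*(-1/7) + 8*(1/2)) = -9/4 + (5/7 + 4) = -9/4 + 33/7 = 69/28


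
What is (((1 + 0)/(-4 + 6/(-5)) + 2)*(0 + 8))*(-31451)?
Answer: -5912788/13 ≈ -4.5483e+5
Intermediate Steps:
(((1 + 0)/(-4 + 6/(-5)) + 2)*(0 + 8))*(-31451) = ((1/(-4 + 6*(-⅕)) + 2)*8)*(-31451) = ((1/(-4 - 6/5) + 2)*8)*(-31451) = ((1/(-26/5) + 2)*8)*(-31451) = ((1*(-5/26) + 2)*8)*(-31451) = ((-5/26 + 2)*8)*(-31451) = ((47/26)*8)*(-31451) = (188/13)*(-31451) = -5912788/13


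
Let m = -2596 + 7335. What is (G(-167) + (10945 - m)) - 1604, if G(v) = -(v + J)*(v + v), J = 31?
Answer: -40822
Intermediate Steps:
m = 4739
G(v) = -2*v*(31 + v) (G(v) = -(v + 31)*(v + v) = -(31 + v)*2*v = -2*v*(31 + v))
(G(-167) + (10945 - m)) - 1604 = (-2*(-167)*(31 - 167) + (10945 - 1*4739)) - 1604 = (-2*(-167)*(-136) + (10945 - 4739)) - 1604 = (-45424 + 6206) - 1604 = -39218 - 1604 = -40822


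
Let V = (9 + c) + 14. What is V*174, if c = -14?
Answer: 1566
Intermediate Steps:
V = 9 (V = (9 - 14) + 14 = -5 + 14 = 9)
V*174 = 9*174 = 1566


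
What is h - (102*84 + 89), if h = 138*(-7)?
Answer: -9623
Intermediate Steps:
h = -966
h - (102*84 + 89) = -966 - (102*84 + 89) = -966 - (8568 + 89) = -966 - 1*8657 = -966 - 8657 = -9623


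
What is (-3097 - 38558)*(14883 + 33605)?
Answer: -2019767640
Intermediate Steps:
(-3097 - 38558)*(14883 + 33605) = -41655*48488 = -2019767640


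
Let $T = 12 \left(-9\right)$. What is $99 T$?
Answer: $-10692$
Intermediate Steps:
$T = -108$
$99 T = 99 \left(-108\right) = -10692$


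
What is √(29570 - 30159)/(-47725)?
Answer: -I*√589/47725 ≈ -0.00050852*I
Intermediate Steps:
√(29570 - 30159)/(-47725) = √(-589)*(-1/47725) = (I*√589)*(-1/47725) = -I*√589/47725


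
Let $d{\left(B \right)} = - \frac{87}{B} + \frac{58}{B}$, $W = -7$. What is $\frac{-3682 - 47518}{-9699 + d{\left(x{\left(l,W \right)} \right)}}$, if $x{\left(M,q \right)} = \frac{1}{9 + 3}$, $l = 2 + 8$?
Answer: $\frac{51200}{10047} \approx 5.096$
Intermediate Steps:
$l = 10$
$x{\left(M,q \right)} = \frac{1}{12}$
$d{\left(B \right)} = - \frac{29}{B}$
$\frac{-3682 - 47518}{-9699 + d{\left(x{\left(l,W \right)} \right)}} = \frac{-3682 - 47518}{-9699 - 29 \frac{1}{\frac{1}{12}}} = - \frac{51200}{-9699 - 348} = - \frac{51200}{-10047} = \left(-51200\right) \left(- \frac{1}{10047}\right) = \frac{51200}{10047}$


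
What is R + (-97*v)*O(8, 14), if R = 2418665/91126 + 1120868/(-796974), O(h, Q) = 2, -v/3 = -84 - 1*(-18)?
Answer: -1393924026165973/36312526362 ≈ -38387.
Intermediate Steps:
v = 198 (v = -3*(-84 - 1*(-18)) = -3*(-84 + 18) = -3*(-66) = 198)
R = 912736451171/36312526362 (R = 2418665*(1/91126) + 1120868*(-1/796974) = 2418665/91126 - 560434/398487 = 912736451171/36312526362 ≈ 25.136)
R + (-97*v)*O(8, 14) = 912736451171/36312526362 - 97*198*2 = 912736451171/36312526362 - 19206*2 = 912736451171/36312526362 - 38412 = -1393924026165973/36312526362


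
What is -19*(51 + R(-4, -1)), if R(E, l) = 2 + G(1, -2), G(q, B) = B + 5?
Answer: -1064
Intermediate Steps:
G(q, B) = 5 + B
R(E, l) = 5 (R(E, l) = 2 + (5 - 2) = 2 + 3 = 5)
-19*(51 + R(-4, -1)) = -19*(51 + 5) = -19*56 = -1064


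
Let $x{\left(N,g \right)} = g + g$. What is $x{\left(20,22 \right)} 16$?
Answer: $704$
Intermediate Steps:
$x{\left(N,g \right)} = 2 g$
$x{\left(20,22 \right)} 16 = 2 \cdot 22 \cdot 16 = 44 \cdot 16 = 704$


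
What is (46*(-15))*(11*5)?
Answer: -37950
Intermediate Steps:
(46*(-15))*(11*5) = -690*55 = -37950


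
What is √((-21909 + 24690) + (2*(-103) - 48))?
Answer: 19*√7 ≈ 50.269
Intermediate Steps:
√((-21909 + 24690) + (2*(-103) - 48)) = √(2781 + (-206 - 48)) = √(2781 - 254) = √2527 = 19*√7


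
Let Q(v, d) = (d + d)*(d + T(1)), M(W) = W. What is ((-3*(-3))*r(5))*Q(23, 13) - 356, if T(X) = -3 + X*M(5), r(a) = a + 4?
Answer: 31234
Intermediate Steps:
r(a) = 4 + a
T(X) = -3 + 5*X (T(X) = -3 + X*5 = -3 + 5*X)
Q(v, d) = 2*d*(2 + d) (Q(v, d) = (d + d)*(d + (-3 + 5*1)) = (2*d)*(d + (-3 + 5)) = (2*d)*(d + 2) = (2*d)*(2 + d) = 2*d*(2 + d))
((-3*(-3))*r(5))*Q(23, 13) - 356 = ((-3*(-3))*(4 + 5))*(2*13*(2 + 13)) - 356 = (9*9)*(2*13*15) - 356 = 81*390 - 356 = 31590 - 356 = 31234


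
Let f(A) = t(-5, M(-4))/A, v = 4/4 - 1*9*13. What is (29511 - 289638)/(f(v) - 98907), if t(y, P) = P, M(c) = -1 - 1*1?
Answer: 2155338/819515 ≈ 2.6300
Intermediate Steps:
M(c) = -2 (M(c) = -1 - 1 = -2)
v = -116 (v = 4*(1/4) - 9*13 = 1 - 117 = -116)
f(A) = -2/A
(29511 - 289638)/(f(v) - 98907) = (29511 - 289638)/(-2/(-116) - 98907) = -260127/(-2*(-1/116) - 98907) = -260127/(1/58 - 98907) = -260127/(-5736605/58) = -260127*(-58/5736605) = 2155338/819515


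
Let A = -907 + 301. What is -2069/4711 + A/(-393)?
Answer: 680583/617141 ≈ 1.1028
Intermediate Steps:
A = -606
-2069/4711 + A/(-393) = -2069/4711 - 606/(-393) = -2069*1/4711 - 606*(-1/393) = -2069/4711 + 202/131 = 680583/617141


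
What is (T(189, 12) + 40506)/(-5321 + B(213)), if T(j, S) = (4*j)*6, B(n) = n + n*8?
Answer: -22521/1702 ≈ -13.232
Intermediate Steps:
B(n) = 9*n (B(n) = n + 8*n = 9*n)
T(j, S) = 24*j
(T(189, 12) + 40506)/(-5321 + B(213)) = (24*189 + 40506)/(-5321 + 9*213) = (4536 + 40506)/(-5321 + 1917) = 45042/(-3404) = 45042*(-1/3404) = -22521/1702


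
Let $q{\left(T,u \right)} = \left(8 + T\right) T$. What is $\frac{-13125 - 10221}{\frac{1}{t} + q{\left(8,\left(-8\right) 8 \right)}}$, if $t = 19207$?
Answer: $- \frac{149468874}{819499} \approx -182.39$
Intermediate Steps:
$q{\left(T,u \right)} = T \left(8 + T\right)$
$\frac{-13125 - 10221}{\frac{1}{t} + q{\left(8,\left(-8\right) 8 \right)}} = \frac{-13125 - 10221}{\frac{1}{19207} + 8 \left(8 + 8\right)} = - \frac{23346}{\frac{1}{19207} + 8 \cdot 16} = - \frac{23346}{\frac{1}{19207} + 128} = - \frac{23346}{\frac{2458497}{19207}} = \left(-23346\right) \frac{19207}{2458497} = - \frac{149468874}{819499}$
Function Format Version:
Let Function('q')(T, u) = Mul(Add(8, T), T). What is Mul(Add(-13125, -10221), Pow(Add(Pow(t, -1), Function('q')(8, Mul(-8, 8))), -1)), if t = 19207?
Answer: Rational(-149468874, 819499) ≈ -182.39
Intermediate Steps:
Function('q')(T, u) = Mul(T, Add(8, T))
Mul(Add(-13125, -10221), Pow(Add(Pow(t, -1), Function('q')(8, Mul(-8, 8))), -1)) = Mul(Add(-13125, -10221), Pow(Add(Pow(19207, -1), Mul(8, Add(8, 8))), -1)) = Mul(-23346, Pow(Add(Rational(1, 19207), Mul(8, 16)), -1)) = Mul(-23346, Pow(Add(Rational(1, 19207), 128), -1)) = Mul(-23346, Pow(Rational(2458497, 19207), -1)) = Mul(-23346, Rational(19207, 2458497)) = Rational(-149468874, 819499)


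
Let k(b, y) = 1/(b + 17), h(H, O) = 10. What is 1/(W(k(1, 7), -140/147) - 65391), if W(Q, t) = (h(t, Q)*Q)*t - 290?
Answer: -189/12413809 ≈ -1.5225e-5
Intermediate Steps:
k(b, y) = 1/(17 + b)
W(Q, t) = -290 + 10*Q*t (W(Q, t) = (10*Q)*t - 290 = 10*Q*t - 290 = -290 + 10*Q*t)
1/(W(k(1, 7), -140/147) - 65391) = 1/((-290 + 10*(-140/147)/(17 + 1)) - 65391) = 1/((-290 + 10*(-140*1/147)/18) - 65391) = 1/((-290 + 10*(1/18)*(-20/21)) - 65391) = 1/((-290 - 100/189) - 65391) = 1/(-54910/189 - 65391) = 1/(-12413809/189) = -189/12413809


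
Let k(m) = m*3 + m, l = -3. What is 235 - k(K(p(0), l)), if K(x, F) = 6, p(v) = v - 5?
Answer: 211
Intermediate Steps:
p(v) = -5 + v
k(m) = 4*m (k(m) = 3*m + m = 4*m)
235 - k(K(p(0), l)) = 235 - 4*6 = 235 - 1*24 = 235 - 24 = 211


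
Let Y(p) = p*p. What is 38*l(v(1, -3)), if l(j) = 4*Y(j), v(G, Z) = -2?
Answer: 608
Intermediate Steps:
Y(p) = p²
l(j) = 4*j²
38*l(v(1, -3)) = 38*(4*(-2)²) = 38*(4*4) = 38*16 = 608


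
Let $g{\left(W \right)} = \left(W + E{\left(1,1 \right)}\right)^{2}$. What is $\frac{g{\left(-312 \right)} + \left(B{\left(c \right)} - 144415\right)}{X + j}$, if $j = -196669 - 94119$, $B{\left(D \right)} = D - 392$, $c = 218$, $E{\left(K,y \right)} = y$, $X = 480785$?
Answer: $- \frac{47868}{189997} \approx -0.25194$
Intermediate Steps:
$B{\left(D \right)} = -392 + D$
$g{\left(W \right)} = \left(1 + W\right)^{2}$ ($g{\left(W \right)} = \left(W + 1\right)^{2} = \left(1 + W\right)^{2}$)
$j = -290788$
$\frac{g{\left(-312 \right)} + \left(B{\left(c \right)} - 144415\right)}{X + j} = \frac{\left(1 - 312\right)^{2} + \left(\left(-392 + 218\right) - 144415\right)}{480785 - 290788} = \frac{\left(-311\right)^{2} - 144589}{189997} = \left(96721 - 144589\right) \frac{1}{189997} = \left(-47868\right) \frac{1}{189997} = - \frac{47868}{189997}$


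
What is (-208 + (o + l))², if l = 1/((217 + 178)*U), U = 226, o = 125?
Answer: 54899341729281/7969132900 ≈ 6889.0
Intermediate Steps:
l = 1/89270 (l = 1/((217 + 178)*226) = (1/226)/395 = (1/395)*(1/226) = 1/89270 ≈ 1.1202e-5)
(-208 + (o + l))² = (-208 + (125 + 1/89270))² = (-208 + 11158751/89270)² = (-7409409/89270)² = 54899341729281/7969132900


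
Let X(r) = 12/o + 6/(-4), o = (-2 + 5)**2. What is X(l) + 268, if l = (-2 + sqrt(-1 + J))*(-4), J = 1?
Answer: 1607/6 ≈ 267.83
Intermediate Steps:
o = 9 (o = 3**2 = 9)
l = 8 (l = (-2 + sqrt(-1 + 1))*(-4) = (-2 + sqrt(0))*(-4) = (-2 + 0)*(-4) = -2*(-4) = 8)
X(r) = -1/6 (X(r) = 12/9 + 6/(-4) = 12*(1/9) + 6*(-1/4) = 4/3 - 3/2 = -1/6)
X(l) + 268 = -1/6 + 268 = 1607/6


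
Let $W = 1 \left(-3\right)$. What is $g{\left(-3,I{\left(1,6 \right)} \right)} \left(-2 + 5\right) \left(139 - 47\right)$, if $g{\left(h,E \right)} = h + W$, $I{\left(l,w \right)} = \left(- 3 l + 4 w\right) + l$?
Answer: $-1656$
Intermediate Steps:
$W = -3$
$I{\left(l,w \right)} = - 2 l + 4 w$
$g{\left(h,E \right)} = -3 + h$ ($g{\left(h,E \right)} = h - 3 = -3 + h$)
$g{\left(-3,I{\left(1,6 \right)} \right)} \left(-2 + 5\right) \left(139 - 47\right) = \left(-3 - 3\right) \left(-2 + 5\right) \left(139 - 47\right) = \left(-6\right) 3 \cdot 92 = \left(-18\right) 92 = -1656$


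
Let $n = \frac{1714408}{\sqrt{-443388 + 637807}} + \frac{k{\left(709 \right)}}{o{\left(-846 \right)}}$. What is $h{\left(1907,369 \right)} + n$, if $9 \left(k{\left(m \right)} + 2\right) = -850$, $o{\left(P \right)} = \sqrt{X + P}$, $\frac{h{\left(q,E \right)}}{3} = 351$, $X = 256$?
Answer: $1053 + \frac{1714408 \sqrt{194419}}{194419} + \frac{434 i \sqrt{590}}{2655} \approx 4941.2 + 3.9706 i$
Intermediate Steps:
$h{\left(q,E \right)} = 1053$ ($h{\left(q,E \right)} = 3 \cdot 351 = 1053$)
$o{\left(P \right)} = \sqrt{256 + P}$
$k{\left(m \right)} = - \frac{868}{9}$ ($k{\left(m \right)} = -2 + \frac{1}{9} \left(-850\right) = -2 - \frac{850}{9} = - \frac{868}{9}$)
$n = \frac{1714408 \sqrt{194419}}{194419} + \frac{434 i \sqrt{590}}{2655}$ ($n = \frac{1714408}{\sqrt{-443388 + 637807}} - \frac{868}{9 \sqrt{256 - 846}} = \frac{1714408}{\sqrt{194419}} - \frac{868}{9 \sqrt{-590}} = 1714408 \frac{\sqrt{194419}}{194419} - \frac{868}{9 i \sqrt{590}} = \frac{1714408 \sqrt{194419}}{194419} - \frac{868 \left(- \frac{i \sqrt{590}}{590}\right)}{9} = \frac{1714408 \sqrt{194419}}{194419} + \frac{434 i \sqrt{590}}{2655} \approx 3888.2 + 3.9706 i$)
$h{\left(1907,369 \right)} + n = 1053 + \left(\frac{1714408 \sqrt{194419}}{194419} + \frac{434 i \sqrt{590}}{2655}\right) = 1053 + \frac{1714408 \sqrt{194419}}{194419} + \frac{434 i \sqrt{590}}{2655}$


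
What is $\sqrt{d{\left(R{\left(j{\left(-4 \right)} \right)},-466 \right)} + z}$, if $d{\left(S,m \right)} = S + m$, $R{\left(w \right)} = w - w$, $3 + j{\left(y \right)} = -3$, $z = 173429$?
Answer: $\sqrt{172963} \approx 415.89$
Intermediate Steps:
$j{\left(y \right)} = -6$ ($j{\left(y \right)} = -3 - 3 = -6$)
$R{\left(w \right)} = 0$
$\sqrt{d{\left(R{\left(j{\left(-4 \right)} \right)},-466 \right)} + z} = \sqrt{\left(0 - 466\right) + 173429} = \sqrt{-466 + 173429} = \sqrt{172963}$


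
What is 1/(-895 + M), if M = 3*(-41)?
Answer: -1/1018 ≈ -0.00098232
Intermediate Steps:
M = -123
1/(-895 + M) = 1/(-895 - 123) = 1/(-1018) = -1/1018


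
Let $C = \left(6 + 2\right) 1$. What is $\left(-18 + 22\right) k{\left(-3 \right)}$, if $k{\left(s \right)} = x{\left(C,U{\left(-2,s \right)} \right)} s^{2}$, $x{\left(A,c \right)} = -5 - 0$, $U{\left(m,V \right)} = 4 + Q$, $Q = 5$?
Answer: $-180$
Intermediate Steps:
$U{\left(m,V \right)} = 9$ ($U{\left(m,V \right)} = 4 + 5 = 9$)
$C = 8$ ($C = 8 \cdot 1 = 8$)
$x{\left(A,c \right)} = -5$ ($x{\left(A,c \right)} = -5 + 0 = -5$)
$k{\left(s \right)} = - 5 s^{2}$
$\left(-18 + 22\right) k{\left(-3 \right)} = \left(-18 + 22\right) \left(- 5 \left(-3\right)^{2}\right) = 4 \left(\left(-5\right) 9\right) = 4 \left(-45\right) = -180$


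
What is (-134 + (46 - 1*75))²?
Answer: 26569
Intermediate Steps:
(-134 + (46 - 1*75))² = (-134 + (46 - 75))² = (-134 - 29)² = (-163)² = 26569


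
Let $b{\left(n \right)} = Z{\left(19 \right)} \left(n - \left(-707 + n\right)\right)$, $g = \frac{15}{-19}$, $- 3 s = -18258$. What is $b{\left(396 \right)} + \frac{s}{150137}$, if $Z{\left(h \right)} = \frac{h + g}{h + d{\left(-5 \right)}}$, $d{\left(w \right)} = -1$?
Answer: $\frac{18364447313}{25673427} \approx 715.31$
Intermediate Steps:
$s = 6086$ ($s = \left(- \frac{1}{3}\right) \left(-18258\right) = 6086$)
$g = - \frac{15}{19}$ ($g = 15 \left(- \frac{1}{19}\right) = - \frac{15}{19} \approx -0.78947$)
$Z{\left(h \right)} = \frac{- \frac{15}{19} + h}{-1 + h}$ ($Z{\left(h \right)} = \frac{h - \frac{15}{19}}{h - 1} = \frac{- \frac{15}{19} + h}{-1 + h}$)
$b{\left(n \right)} = \frac{122311}{171}$ ($b{\left(n \right)} = \frac{- \frac{15}{19} + 19}{-1 + 19} \left(n - \left(-707 + n\right)\right) = \frac{1}{18} \cdot \frac{346}{19} \cdot 707 = \frac{173}{171} \cdot 707 = \frac{122311}{171}$)
$b{\left(396 \right)} + \frac{s}{150137} = \frac{122311}{171} + \frac{6086}{150137} = \frac{18364447313}{25673427}$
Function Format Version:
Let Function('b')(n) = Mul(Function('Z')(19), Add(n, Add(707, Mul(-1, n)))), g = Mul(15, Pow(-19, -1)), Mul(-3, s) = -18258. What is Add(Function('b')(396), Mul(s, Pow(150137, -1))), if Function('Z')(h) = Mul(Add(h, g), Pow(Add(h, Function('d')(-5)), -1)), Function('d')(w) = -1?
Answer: Rational(18364447313, 25673427) ≈ 715.31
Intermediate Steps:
s = 6086 (s = Mul(Rational(-1, 3), -18258) = 6086)
g = Rational(-15, 19) (g = Mul(15, Rational(-1, 19)) = Rational(-15, 19) ≈ -0.78947)
Function('Z')(h) = Mul(Pow(Add(-1, h), -1), Add(Rational(-15, 19), h)) (Function('Z')(h) = Mul(Add(h, Rational(-15, 19)), Pow(Add(h, -1), -1)) = Mul(Add(Rational(-15, 19), h), Pow(Add(-1, h), -1)) = Mul(Pow(Add(-1, h), -1), Add(Rational(-15, 19), h)))
Function('b')(n) = Rational(122311, 171) (Function('b')(n) = Mul(Mul(Pow(Add(-1, 19), -1), Add(Rational(-15, 19), 19)), Add(n, Add(707, Mul(-1, n)))) = Mul(Mul(Pow(18, -1), Rational(346, 19)), 707) = Mul(Mul(Rational(1, 18), Rational(346, 19)), 707) = Mul(Rational(173, 171), 707) = Rational(122311, 171))
Add(Function('b')(396), Mul(s, Pow(150137, -1))) = Add(Rational(122311, 171), Mul(6086, Pow(150137, -1))) = Add(Rational(122311, 171), Mul(6086, Rational(1, 150137))) = Add(Rational(122311, 171), Rational(6086, 150137)) = Rational(18364447313, 25673427)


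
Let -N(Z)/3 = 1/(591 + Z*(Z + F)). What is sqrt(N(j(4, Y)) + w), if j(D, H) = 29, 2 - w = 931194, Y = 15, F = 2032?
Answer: 3*I*sqrt(10471109188470)/10060 ≈ 964.98*I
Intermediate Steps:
w = -931192 (w = 2 - 1*931194 = 2 - 931194 = -931192)
N(Z) = -3/(591 + Z*(2032 + Z)) (N(Z) = -3/(591 + Z*(Z + 2032)) = -3/(591 + Z*(2032 + Z)))
sqrt(N(j(4, Y)) + w) = sqrt(-3/(591 + 29**2 + 2032*29) - 931192) = sqrt(-3/(591 + 841 + 58928) - 931192) = sqrt(-3/60360 - 931192) = sqrt(-3*1/60360 - 931192) = sqrt(-1/20120 - 931192) = sqrt(-18735583041/20120) = 3*I*sqrt(10471109188470)/10060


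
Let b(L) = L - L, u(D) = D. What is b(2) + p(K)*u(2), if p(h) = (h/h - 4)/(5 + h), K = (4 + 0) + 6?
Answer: -⅖ ≈ -0.40000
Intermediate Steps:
b(L) = 0
K = 10 (K = 4 + 6 = 10)
p(h) = -3/(5 + h) (p(h) = (1 - 4)/(5 + h) = -3/(5 + h))
b(2) + p(K)*u(2) = 0 - 3/(5 + 10)*2 = 0 - 3/15*2 = 0 - 3*1/15*2 = 0 - ⅕*2 = 0 - ⅖ = -⅖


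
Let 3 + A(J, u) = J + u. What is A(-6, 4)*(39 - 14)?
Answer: -125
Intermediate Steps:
A(J, u) = -3 + J + u (A(J, u) = -3 + (J + u) = -3 + J + u)
A(-6, 4)*(39 - 14) = (-3 - 6 + 4)*(39 - 14) = -5*25 = -125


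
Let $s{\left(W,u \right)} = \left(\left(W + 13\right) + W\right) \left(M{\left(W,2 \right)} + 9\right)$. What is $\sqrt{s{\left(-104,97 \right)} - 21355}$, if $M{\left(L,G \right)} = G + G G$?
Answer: $2 i \sqrt{6070} \approx 155.82 i$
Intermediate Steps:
$M{\left(L,G \right)} = G + G^{2}$
$s{\left(W,u \right)} = 195 + 30 W$ ($s{\left(W,u \right)} = \left(\left(W + 13\right) + W\right) \left(2 \left(1 + 2\right) + 9\right) = \left(\left(13 + W\right) + W\right) \left(2 \cdot 3 + 9\right) = \left(13 + 2 W\right) \left(6 + 9\right) = \left(13 + 2 W\right) 15 = 195 + 30 W$)
$\sqrt{s{\left(-104,97 \right)} - 21355} = \sqrt{\left(195 + 30 \left(-104\right)\right) - 21355} = \sqrt{\left(195 - 3120\right) - 21355} = \sqrt{-2925 - 21355} = \sqrt{-24280} = 2 i \sqrt{6070}$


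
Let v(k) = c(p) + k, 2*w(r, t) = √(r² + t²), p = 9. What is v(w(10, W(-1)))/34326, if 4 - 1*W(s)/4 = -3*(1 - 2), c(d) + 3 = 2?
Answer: -1/34326 + √29/34326 ≈ 0.00012775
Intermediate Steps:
c(d) = -1 (c(d) = -3 + 2 = -1)
W(s) = 4 (W(s) = 16 - (-12)*(1 - 2) = 16 - (-12)*(-1) = 16 - 4*3 = 16 - 12 = 4)
w(r, t) = √(r² + t²)/2
v(k) = -1 + k
v(w(10, W(-1)))/34326 = (-1 + √(10² + 4²)/2)/34326 = (-1 + √(100 + 16)/2)*(1/34326) = (-1 + √116/2)*(1/34326) = (-1 + (2*√29)/2)*(1/34326) = (-1 + √29)*(1/34326) = -1/34326 + √29/34326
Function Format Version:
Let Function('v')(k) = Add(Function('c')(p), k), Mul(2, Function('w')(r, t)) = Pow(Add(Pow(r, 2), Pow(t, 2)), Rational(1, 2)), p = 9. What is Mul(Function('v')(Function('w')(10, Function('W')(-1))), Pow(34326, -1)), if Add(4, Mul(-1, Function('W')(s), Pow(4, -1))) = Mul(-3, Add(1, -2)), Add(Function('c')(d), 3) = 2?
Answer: Add(Rational(-1, 34326), Mul(Rational(1, 34326), Pow(29, Rational(1, 2)))) ≈ 0.00012775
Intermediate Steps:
Function('c')(d) = -1 (Function('c')(d) = Add(-3, 2) = -1)
Function('W')(s) = 4 (Function('W')(s) = Add(16, Mul(-4, Mul(-3, Add(1, -2)))) = Add(16, Mul(-4, Mul(-3, -1))) = Add(16, Mul(-4, 3)) = Add(16, -12) = 4)
Function('w')(r, t) = Mul(Rational(1, 2), Pow(Add(Pow(r, 2), Pow(t, 2)), Rational(1, 2)))
Function('v')(k) = Add(-1, k)
Mul(Function('v')(Function('w')(10, Function('W')(-1))), Pow(34326, -1)) = Mul(Add(-1, Mul(Rational(1, 2), Pow(Add(Pow(10, 2), Pow(4, 2)), Rational(1, 2)))), Pow(34326, -1)) = Mul(Add(-1, Mul(Rational(1, 2), Pow(Add(100, 16), Rational(1, 2)))), Rational(1, 34326)) = Mul(Add(-1, Mul(Rational(1, 2), Pow(116, Rational(1, 2)))), Rational(1, 34326)) = Mul(Add(-1, Mul(Rational(1, 2), Mul(2, Pow(29, Rational(1, 2))))), Rational(1, 34326)) = Mul(Add(-1, Pow(29, Rational(1, 2))), Rational(1, 34326)) = Add(Rational(-1, 34326), Mul(Rational(1, 34326), Pow(29, Rational(1, 2))))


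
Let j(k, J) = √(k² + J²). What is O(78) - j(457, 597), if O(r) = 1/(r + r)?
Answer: 1/156 - √565258 ≈ -751.83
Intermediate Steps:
O(r) = 1/(2*r)
j(k, J) = √(J² + k²)
O(78) - j(457, 597) = (½)/78 - √(597² + 457²) = (½)*(1/78) - √(356409 + 208849) = 1/156 - √565258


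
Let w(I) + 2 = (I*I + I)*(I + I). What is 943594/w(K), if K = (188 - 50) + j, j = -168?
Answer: -471797/26101 ≈ -18.076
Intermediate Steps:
K = -30 (K = (188 - 50) - 168 = 138 - 168 = -30)
w(I) = -2 + 2*I*(I + I**2) (w(I) = -2 + (I*I + I)*(I + I) = -2 + (I**2 + I)*(2*I) = -2 + (I + I**2)*(2*I) = -2 + 2*I*(I + I**2))
943594/w(K) = 943594/(-2 + 2*(-30)**2 + 2*(-30)**3) = 943594/(-2 + 2*900 + 2*(-27000)) = 943594/(-2 + 1800 - 54000) = 943594/(-52202) = 943594*(-1/52202) = -471797/26101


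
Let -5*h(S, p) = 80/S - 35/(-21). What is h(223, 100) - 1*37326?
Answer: -24971365/669 ≈ -37326.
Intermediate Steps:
h(S, p) = -1/3 - 16/S (h(S, p) = -(80/S - 35/(-21))/5 = -(80/S - 35*(-1/21))/5 = -(80/S + 5/3)/5 = -(5/3 + 80/S)/5 = -1/3 - 16/S)
h(223, 100) - 1*37326 = (1/3)*(-48 - 1*223)/223 - 1*37326 = (1/3)*(1/223)*(-48 - 223) - 37326 = (1/3)*(1/223)*(-271) - 37326 = -271/669 - 37326 = -24971365/669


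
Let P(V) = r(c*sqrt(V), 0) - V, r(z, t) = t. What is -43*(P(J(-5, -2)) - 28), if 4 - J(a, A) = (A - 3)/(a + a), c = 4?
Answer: 2709/2 ≈ 1354.5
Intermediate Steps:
J(a, A) = 4 - (-3 + A)/(2*a) (J(a, A) = 4 - (A - 3)/(a + a) = 4 - (-3 + A)/(2*a))
P(V) = -V (P(V) = 0 - V = -V)
-43*(P(J(-5, -2)) - 28) = -43*(-(3 - 1*(-2) + 8*(-5))/(2*(-5)) - 28) = -43*(-(-1)*(3 + 2 - 40)/(2*5) - 28) = -43*(-(-1)*(-35)/(2*5) - 28) = -43*(-1*7/2 - 28) = -43*(-7/2 - 28) = -43*(-63/2) = 2709/2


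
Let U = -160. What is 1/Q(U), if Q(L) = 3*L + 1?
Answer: -1/479 ≈ -0.0020877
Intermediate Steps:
Q(L) = 1 + 3*L
1/Q(U) = 1/(1 + 3*(-160)) = 1/(1 - 480) = 1/(-479) = -1/479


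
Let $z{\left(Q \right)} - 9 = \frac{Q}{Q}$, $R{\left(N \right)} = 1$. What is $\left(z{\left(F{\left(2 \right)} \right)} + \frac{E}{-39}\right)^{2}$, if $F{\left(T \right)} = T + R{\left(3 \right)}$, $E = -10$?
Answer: $\frac{160000}{1521} \approx 105.19$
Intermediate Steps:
$F{\left(T \right)} = 1 + T$ ($F{\left(T \right)} = T + 1 = 1 + T$)
$z{\left(Q \right)} = 10$ ($z{\left(Q \right)} = 9 + \frac{Q}{Q} = 9 + 1 = 10$)
$\left(z{\left(F{\left(2 \right)} \right)} + \frac{E}{-39}\right)^{2} = \left(10 - \frac{10}{-39}\right)^{2} = \left(10 - - \frac{10}{39}\right)^{2} = \left(10 + \frac{10}{39}\right)^{2} = \left(\frac{400}{39}\right)^{2} = \frac{160000}{1521}$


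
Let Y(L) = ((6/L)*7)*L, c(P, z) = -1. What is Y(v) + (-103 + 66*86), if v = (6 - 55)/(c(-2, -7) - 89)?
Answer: 5615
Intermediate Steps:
v = 49/90 (v = (6 - 55)/(-1 - 89) = -49/(-90) = -49*(-1/90) = 49/90 ≈ 0.54444)
Y(L) = 42 (Y(L) = (42/L)*L = 42)
Y(v) + (-103 + 66*86) = 42 + (-103 + 66*86) = 42 + (-103 + 5676) = 42 + 5573 = 5615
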